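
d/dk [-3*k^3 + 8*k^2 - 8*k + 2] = -9*k^2 + 16*k - 8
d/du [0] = 0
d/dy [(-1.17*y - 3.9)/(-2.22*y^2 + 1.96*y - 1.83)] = (-2.5974*y^2 - 17.316*y + 9.7851)/(4.9284*y^4 - 8.7024*y^3 + 11.9668*y^2 - 7.1736*y + 3.3489)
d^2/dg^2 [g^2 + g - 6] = 2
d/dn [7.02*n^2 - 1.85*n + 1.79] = 14.04*n - 1.85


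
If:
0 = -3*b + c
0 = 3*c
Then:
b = 0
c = 0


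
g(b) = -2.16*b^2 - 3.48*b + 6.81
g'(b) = -4.32*b - 3.48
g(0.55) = 4.24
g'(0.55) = -5.86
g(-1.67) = 6.60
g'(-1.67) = 3.73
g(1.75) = -5.90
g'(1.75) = -11.04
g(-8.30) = -113.11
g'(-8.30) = 32.38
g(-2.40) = 2.72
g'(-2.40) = 6.89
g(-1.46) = 7.29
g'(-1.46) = 2.83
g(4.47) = -51.90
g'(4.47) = -22.79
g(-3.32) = -5.44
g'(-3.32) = 10.86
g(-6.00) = -50.07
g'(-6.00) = 22.44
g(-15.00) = -426.99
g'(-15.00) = 61.32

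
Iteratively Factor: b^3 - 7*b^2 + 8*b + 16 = (b - 4)*(b^2 - 3*b - 4) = (b - 4)*(b + 1)*(b - 4)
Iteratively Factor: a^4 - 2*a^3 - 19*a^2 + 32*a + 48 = (a + 4)*(a^3 - 6*a^2 + 5*a + 12) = (a + 1)*(a + 4)*(a^2 - 7*a + 12) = (a - 4)*(a + 1)*(a + 4)*(a - 3)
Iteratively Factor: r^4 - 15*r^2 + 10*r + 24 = (r + 4)*(r^3 - 4*r^2 + r + 6) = (r + 1)*(r + 4)*(r^2 - 5*r + 6) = (r - 2)*(r + 1)*(r + 4)*(r - 3)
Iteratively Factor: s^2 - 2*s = (s - 2)*(s)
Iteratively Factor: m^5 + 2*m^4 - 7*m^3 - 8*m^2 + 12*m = (m)*(m^4 + 2*m^3 - 7*m^2 - 8*m + 12) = m*(m - 2)*(m^3 + 4*m^2 + m - 6) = m*(m - 2)*(m + 3)*(m^2 + m - 2) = m*(m - 2)*(m - 1)*(m + 3)*(m + 2)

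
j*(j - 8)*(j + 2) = j^3 - 6*j^2 - 16*j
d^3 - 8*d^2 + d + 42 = (d - 7)*(d - 3)*(d + 2)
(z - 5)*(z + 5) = z^2 - 25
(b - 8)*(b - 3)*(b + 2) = b^3 - 9*b^2 + 2*b + 48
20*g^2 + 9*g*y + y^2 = (4*g + y)*(5*g + y)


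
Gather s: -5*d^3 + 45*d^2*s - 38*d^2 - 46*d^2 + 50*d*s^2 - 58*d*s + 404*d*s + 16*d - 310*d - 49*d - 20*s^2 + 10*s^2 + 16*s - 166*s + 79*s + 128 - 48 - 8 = -5*d^3 - 84*d^2 - 343*d + s^2*(50*d - 10) + s*(45*d^2 + 346*d - 71) + 72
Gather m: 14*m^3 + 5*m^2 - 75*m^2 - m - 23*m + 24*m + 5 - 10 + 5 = 14*m^3 - 70*m^2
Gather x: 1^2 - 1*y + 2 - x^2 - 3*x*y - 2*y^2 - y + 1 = -x^2 - 3*x*y - 2*y^2 - 2*y + 4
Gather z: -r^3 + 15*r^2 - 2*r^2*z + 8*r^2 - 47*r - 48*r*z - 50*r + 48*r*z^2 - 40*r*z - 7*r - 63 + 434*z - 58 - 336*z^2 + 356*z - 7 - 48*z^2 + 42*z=-r^3 + 23*r^2 - 104*r + z^2*(48*r - 384) + z*(-2*r^2 - 88*r + 832) - 128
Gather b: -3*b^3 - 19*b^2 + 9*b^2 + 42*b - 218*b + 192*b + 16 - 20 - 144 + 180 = -3*b^3 - 10*b^2 + 16*b + 32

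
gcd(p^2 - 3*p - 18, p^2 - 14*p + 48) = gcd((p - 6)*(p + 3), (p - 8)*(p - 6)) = p - 6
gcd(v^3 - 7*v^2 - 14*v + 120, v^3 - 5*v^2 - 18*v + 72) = v^2 - 2*v - 24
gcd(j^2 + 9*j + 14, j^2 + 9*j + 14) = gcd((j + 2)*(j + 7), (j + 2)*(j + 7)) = j^2 + 9*j + 14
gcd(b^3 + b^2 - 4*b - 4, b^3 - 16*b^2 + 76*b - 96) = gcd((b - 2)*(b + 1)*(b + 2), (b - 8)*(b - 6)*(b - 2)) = b - 2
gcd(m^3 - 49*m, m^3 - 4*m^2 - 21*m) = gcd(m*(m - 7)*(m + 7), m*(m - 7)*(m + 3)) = m^2 - 7*m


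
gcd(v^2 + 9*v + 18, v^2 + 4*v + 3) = v + 3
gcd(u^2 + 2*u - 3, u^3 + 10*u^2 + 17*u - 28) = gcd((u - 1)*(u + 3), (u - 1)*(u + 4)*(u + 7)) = u - 1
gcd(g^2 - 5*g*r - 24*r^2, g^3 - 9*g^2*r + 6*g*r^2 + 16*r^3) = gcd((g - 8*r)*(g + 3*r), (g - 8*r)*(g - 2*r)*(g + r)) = -g + 8*r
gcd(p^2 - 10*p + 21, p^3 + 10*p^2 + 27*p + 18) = 1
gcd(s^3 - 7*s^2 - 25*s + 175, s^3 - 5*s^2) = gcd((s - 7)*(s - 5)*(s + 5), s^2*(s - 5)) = s - 5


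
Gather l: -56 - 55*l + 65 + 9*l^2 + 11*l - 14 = 9*l^2 - 44*l - 5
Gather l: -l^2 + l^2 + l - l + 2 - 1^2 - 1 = 0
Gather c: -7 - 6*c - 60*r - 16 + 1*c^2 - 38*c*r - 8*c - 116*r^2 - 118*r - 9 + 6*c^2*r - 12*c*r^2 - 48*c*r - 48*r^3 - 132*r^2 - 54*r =c^2*(6*r + 1) + c*(-12*r^2 - 86*r - 14) - 48*r^3 - 248*r^2 - 232*r - 32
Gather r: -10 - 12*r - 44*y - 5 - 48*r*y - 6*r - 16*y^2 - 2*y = r*(-48*y - 18) - 16*y^2 - 46*y - 15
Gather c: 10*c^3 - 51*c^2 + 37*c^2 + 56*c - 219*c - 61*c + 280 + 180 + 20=10*c^3 - 14*c^2 - 224*c + 480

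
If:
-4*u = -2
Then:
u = 1/2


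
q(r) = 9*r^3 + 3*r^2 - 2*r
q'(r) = 27*r^2 + 6*r - 2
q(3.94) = 589.16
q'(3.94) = 440.78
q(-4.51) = -755.56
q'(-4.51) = 520.12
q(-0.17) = 0.38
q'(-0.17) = -2.24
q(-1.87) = -44.62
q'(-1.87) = 81.20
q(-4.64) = -825.21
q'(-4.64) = 551.46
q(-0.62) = 0.25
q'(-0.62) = 4.66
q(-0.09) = 0.20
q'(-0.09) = -2.32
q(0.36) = 0.09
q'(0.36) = 3.66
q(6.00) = 2040.00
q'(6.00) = 1006.00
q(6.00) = 2040.00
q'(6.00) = 1006.00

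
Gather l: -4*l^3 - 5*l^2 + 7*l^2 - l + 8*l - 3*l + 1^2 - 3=-4*l^3 + 2*l^2 + 4*l - 2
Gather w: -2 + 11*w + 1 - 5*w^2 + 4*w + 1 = -5*w^2 + 15*w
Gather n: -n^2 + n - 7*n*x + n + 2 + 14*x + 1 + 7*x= -n^2 + n*(2 - 7*x) + 21*x + 3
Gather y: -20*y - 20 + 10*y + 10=-10*y - 10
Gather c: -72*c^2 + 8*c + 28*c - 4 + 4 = -72*c^2 + 36*c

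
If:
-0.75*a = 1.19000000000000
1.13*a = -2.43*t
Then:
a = -1.59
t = 0.74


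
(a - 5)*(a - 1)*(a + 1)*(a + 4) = a^4 - a^3 - 21*a^2 + a + 20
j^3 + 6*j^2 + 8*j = j*(j + 2)*(j + 4)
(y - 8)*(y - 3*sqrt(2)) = y^2 - 8*y - 3*sqrt(2)*y + 24*sqrt(2)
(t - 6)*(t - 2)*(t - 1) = t^3 - 9*t^2 + 20*t - 12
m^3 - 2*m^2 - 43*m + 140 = (m - 5)*(m - 4)*(m + 7)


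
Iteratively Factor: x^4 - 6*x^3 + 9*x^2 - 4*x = (x - 1)*(x^3 - 5*x^2 + 4*x) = (x - 1)^2*(x^2 - 4*x) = x*(x - 1)^2*(x - 4)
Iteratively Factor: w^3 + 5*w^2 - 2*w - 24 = (w + 3)*(w^2 + 2*w - 8) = (w - 2)*(w + 3)*(w + 4)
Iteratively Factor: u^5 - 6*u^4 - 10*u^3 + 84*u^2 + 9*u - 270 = (u - 3)*(u^4 - 3*u^3 - 19*u^2 + 27*u + 90) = (u - 3)*(u + 2)*(u^3 - 5*u^2 - 9*u + 45) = (u - 3)*(u + 2)*(u + 3)*(u^2 - 8*u + 15) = (u - 3)^2*(u + 2)*(u + 3)*(u - 5)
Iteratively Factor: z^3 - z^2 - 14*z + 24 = (z - 2)*(z^2 + z - 12) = (z - 2)*(z + 4)*(z - 3)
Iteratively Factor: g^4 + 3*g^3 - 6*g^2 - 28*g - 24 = (g + 2)*(g^3 + g^2 - 8*g - 12) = (g - 3)*(g + 2)*(g^2 + 4*g + 4) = (g - 3)*(g + 2)^2*(g + 2)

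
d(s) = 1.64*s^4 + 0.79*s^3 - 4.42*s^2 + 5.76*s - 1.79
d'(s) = 6.56*s^3 + 2.37*s^2 - 8.84*s + 5.76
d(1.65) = 11.39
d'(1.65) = 27.09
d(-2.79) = 29.95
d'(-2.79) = -93.60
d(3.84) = 356.47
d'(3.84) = 378.21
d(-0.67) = -7.54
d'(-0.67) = 10.77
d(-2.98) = 50.22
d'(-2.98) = -120.45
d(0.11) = -1.21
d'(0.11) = 4.83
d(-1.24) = -13.36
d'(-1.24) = 7.86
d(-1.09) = -12.03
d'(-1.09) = 9.72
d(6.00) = 2169.73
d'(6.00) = 1455.00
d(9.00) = 11027.98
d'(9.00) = 4900.41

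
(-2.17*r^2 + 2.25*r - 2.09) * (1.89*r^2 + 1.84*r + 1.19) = -4.1013*r^4 + 0.2597*r^3 - 2.3924*r^2 - 1.1681*r - 2.4871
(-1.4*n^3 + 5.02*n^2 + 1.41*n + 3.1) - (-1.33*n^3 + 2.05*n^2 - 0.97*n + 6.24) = -0.0699999999999998*n^3 + 2.97*n^2 + 2.38*n - 3.14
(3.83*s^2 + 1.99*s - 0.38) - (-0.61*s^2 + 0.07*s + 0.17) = 4.44*s^2 + 1.92*s - 0.55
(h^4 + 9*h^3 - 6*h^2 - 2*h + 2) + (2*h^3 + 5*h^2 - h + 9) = h^4 + 11*h^3 - h^2 - 3*h + 11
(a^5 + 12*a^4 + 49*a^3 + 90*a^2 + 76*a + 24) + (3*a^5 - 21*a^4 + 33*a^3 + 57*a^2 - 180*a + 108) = 4*a^5 - 9*a^4 + 82*a^3 + 147*a^2 - 104*a + 132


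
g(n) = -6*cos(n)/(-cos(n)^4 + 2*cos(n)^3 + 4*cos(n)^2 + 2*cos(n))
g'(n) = -6*(-4*sin(n)*cos(n)^3 + 6*sin(n)*cos(n)^2 + 8*sin(n)*cos(n) + 2*sin(n))*cos(n)/(-cos(n)^4 + 2*cos(n)^3 + 4*cos(n)^2 + 2*cos(n))^2 + 6*sin(n)/(-cos(n)^4 + 2*cos(n)^3 + 4*cos(n)^2 + 2*cos(n))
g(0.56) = -0.97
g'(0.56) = -0.43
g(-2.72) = -7.74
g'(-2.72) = -8.78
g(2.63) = -8.62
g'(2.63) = 10.73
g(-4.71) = -3.01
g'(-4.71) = -6.04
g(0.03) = -0.86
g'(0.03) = -0.02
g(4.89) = -2.17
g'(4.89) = 3.57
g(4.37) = -6.52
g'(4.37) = 15.47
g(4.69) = -3.14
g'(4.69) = 6.42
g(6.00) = -0.88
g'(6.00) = 0.18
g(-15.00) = -10.83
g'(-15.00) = -9.79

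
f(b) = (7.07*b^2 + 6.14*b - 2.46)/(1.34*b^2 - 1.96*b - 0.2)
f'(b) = (1.96 - 2.68*b)*(7.07*b^2 + 6.14*b - 2.46)/(1.34*b^2 - 1.96*b - 0.2)^2 + (14.14*b + 6.14)/(1.34*b^2 - 1.96*b - 0.2)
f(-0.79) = -1.33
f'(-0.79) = -4.78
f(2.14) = 24.71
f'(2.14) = -32.66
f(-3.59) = 2.76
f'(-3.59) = -0.52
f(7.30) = 7.37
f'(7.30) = -0.36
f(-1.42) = 0.58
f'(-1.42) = -2.00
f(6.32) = 7.79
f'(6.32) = -0.52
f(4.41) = 9.42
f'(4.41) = -1.41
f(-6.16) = 3.64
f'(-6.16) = -0.22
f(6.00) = 7.96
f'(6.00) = -0.59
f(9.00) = 6.90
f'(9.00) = -0.21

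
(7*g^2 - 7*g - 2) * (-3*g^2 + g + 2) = -21*g^4 + 28*g^3 + 13*g^2 - 16*g - 4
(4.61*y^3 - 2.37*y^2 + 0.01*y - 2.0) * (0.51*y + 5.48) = 2.3511*y^4 + 24.0541*y^3 - 12.9825*y^2 - 0.9652*y - 10.96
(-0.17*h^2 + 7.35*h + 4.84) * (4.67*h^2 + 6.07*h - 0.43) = -0.7939*h^4 + 33.2926*h^3 + 67.2904*h^2 + 26.2183*h - 2.0812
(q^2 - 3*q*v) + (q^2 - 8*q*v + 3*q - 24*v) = 2*q^2 - 11*q*v + 3*q - 24*v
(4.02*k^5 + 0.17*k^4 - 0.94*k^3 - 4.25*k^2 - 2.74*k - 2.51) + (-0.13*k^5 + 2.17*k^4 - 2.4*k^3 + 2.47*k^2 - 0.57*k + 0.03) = 3.89*k^5 + 2.34*k^4 - 3.34*k^3 - 1.78*k^2 - 3.31*k - 2.48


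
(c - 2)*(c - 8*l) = c^2 - 8*c*l - 2*c + 16*l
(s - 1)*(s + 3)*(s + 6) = s^3 + 8*s^2 + 9*s - 18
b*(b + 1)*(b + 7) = b^3 + 8*b^2 + 7*b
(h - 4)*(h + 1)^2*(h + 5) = h^4 + 3*h^3 - 17*h^2 - 39*h - 20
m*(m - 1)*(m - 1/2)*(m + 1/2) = m^4 - m^3 - m^2/4 + m/4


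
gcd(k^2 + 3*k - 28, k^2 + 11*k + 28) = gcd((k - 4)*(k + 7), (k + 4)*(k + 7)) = k + 7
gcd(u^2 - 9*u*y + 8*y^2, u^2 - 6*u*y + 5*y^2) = -u + y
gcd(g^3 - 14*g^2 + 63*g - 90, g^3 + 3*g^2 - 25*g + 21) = g - 3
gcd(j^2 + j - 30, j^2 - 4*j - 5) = j - 5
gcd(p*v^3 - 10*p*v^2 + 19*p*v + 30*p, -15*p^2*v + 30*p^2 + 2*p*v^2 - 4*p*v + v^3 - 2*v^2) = 1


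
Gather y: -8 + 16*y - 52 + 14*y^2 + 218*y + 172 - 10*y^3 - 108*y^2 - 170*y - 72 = -10*y^3 - 94*y^2 + 64*y + 40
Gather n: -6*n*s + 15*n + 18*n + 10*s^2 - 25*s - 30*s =n*(33 - 6*s) + 10*s^2 - 55*s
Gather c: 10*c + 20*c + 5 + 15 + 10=30*c + 30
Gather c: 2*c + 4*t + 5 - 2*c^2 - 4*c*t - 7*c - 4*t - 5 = -2*c^2 + c*(-4*t - 5)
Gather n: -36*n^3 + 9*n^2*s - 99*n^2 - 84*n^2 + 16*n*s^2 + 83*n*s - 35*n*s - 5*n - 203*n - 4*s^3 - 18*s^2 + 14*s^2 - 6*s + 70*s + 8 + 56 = -36*n^3 + n^2*(9*s - 183) + n*(16*s^2 + 48*s - 208) - 4*s^3 - 4*s^2 + 64*s + 64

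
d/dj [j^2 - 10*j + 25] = 2*j - 10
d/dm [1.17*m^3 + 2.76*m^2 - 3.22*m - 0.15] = 3.51*m^2 + 5.52*m - 3.22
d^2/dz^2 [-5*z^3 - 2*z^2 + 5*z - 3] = -30*z - 4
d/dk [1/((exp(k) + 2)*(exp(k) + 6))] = 2*(-exp(k) - 4)*exp(k)/(exp(4*k) + 16*exp(3*k) + 88*exp(2*k) + 192*exp(k) + 144)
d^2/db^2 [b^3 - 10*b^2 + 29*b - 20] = 6*b - 20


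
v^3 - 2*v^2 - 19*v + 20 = (v - 5)*(v - 1)*(v + 4)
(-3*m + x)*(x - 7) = -3*m*x + 21*m + x^2 - 7*x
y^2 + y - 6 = (y - 2)*(y + 3)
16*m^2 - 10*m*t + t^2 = (-8*m + t)*(-2*m + t)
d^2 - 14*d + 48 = (d - 8)*(d - 6)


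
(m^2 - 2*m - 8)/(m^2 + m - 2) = (m - 4)/(m - 1)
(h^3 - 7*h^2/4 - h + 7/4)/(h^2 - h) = h - 3/4 - 7/(4*h)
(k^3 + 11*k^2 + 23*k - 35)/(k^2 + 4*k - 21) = (k^2 + 4*k - 5)/(k - 3)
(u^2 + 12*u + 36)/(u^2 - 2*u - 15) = (u^2 + 12*u + 36)/(u^2 - 2*u - 15)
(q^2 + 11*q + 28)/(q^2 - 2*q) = (q^2 + 11*q + 28)/(q*(q - 2))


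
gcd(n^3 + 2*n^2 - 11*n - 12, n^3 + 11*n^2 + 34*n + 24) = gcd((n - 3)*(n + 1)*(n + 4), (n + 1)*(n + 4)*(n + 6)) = n^2 + 5*n + 4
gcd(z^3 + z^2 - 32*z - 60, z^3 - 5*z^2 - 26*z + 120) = z^2 - z - 30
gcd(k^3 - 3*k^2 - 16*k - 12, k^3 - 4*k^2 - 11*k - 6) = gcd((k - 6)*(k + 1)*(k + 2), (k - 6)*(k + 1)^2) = k^2 - 5*k - 6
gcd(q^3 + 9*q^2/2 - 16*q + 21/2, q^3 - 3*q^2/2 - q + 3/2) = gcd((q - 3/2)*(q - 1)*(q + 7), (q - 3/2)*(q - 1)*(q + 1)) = q^2 - 5*q/2 + 3/2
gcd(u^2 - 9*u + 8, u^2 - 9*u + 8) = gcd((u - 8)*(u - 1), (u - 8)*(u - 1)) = u^2 - 9*u + 8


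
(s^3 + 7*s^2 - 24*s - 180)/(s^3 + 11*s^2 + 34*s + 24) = (s^2 + s - 30)/(s^2 + 5*s + 4)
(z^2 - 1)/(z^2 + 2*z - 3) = (z + 1)/(z + 3)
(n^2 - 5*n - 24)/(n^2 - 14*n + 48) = (n + 3)/(n - 6)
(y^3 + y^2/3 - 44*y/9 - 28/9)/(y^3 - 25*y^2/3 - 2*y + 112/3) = (y + 2/3)/(y - 8)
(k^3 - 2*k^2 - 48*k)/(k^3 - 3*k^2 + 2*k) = (k^2 - 2*k - 48)/(k^2 - 3*k + 2)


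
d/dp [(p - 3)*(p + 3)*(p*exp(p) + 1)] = p^3*exp(p) + 3*p^2*exp(p) - 9*p*exp(p) + 2*p - 9*exp(p)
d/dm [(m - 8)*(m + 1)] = 2*m - 7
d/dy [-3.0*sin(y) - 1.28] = -3.0*cos(y)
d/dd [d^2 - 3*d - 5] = 2*d - 3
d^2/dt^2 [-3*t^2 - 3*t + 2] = -6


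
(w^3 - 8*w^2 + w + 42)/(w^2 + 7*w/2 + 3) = 2*(w^2 - 10*w + 21)/(2*w + 3)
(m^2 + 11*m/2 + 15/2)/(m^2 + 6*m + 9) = (m + 5/2)/(m + 3)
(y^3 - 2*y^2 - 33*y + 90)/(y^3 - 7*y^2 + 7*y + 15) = (y + 6)/(y + 1)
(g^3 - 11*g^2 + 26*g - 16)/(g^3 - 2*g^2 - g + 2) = (g - 8)/(g + 1)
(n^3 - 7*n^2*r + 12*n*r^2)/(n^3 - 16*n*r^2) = (n - 3*r)/(n + 4*r)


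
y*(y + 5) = y^2 + 5*y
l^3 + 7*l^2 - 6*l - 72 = (l - 3)*(l + 4)*(l + 6)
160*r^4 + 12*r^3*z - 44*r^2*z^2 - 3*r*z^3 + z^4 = (-8*r + z)*(-2*r + z)*(2*r + z)*(5*r + z)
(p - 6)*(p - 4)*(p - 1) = p^3 - 11*p^2 + 34*p - 24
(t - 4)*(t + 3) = t^2 - t - 12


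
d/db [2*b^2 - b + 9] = 4*b - 1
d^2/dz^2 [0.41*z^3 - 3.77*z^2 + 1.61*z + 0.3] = 2.46*z - 7.54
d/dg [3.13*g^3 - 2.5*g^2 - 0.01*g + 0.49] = 9.39*g^2 - 5.0*g - 0.01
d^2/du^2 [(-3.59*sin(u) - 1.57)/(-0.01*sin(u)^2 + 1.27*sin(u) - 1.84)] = (-0.000359*sin(u)^5 - 0.046221*sin(u)^4 + 0.456871*sin(u)^3 - 10.804871*sin(u)^2 - 16.33905*sin(u) + 21.784954)/(1.0e-6*sin(u)^6 - 0.000381*sin(u)^5 + 0.048939*sin(u)^4 - 2.188591*sin(u)^3 + 9.004776*sin(u)^2 - 12.899136*sin(u) + 6.229504)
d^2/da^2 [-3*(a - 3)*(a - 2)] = -6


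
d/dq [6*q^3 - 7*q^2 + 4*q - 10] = 18*q^2 - 14*q + 4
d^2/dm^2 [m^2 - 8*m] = 2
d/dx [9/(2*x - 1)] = -18/(2*x - 1)^2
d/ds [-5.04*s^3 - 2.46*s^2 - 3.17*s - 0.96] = -15.12*s^2 - 4.92*s - 3.17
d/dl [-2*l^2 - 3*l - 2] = -4*l - 3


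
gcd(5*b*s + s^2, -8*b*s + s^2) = s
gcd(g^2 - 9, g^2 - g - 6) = g - 3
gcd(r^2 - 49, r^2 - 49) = r^2 - 49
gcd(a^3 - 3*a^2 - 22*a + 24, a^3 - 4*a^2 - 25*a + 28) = a^2 + 3*a - 4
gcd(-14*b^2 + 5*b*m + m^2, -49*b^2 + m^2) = 7*b + m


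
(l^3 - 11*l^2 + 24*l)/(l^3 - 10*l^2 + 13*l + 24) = l/(l + 1)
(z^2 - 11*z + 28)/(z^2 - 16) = (z - 7)/(z + 4)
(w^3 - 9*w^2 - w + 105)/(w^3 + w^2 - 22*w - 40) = (w^2 - 4*w - 21)/(w^2 + 6*w + 8)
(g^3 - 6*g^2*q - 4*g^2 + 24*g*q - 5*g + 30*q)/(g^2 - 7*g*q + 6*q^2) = (-g^2 + 4*g + 5)/(-g + q)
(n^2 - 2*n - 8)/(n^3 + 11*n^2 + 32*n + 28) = (n - 4)/(n^2 + 9*n + 14)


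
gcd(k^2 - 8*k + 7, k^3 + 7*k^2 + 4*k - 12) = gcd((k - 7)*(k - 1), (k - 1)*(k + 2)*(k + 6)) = k - 1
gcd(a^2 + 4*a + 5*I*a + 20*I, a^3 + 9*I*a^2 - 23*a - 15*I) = a + 5*I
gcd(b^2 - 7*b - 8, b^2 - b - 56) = b - 8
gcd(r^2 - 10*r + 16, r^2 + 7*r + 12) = 1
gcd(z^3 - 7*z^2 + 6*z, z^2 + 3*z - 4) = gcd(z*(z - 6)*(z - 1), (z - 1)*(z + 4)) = z - 1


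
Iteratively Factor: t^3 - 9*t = (t + 3)*(t^2 - 3*t) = t*(t + 3)*(t - 3)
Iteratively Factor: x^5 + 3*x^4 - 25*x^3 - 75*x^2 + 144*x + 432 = (x + 3)*(x^4 - 25*x^2 + 144) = (x + 3)^2*(x^3 - 3*x^2 - 16*x + 48) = (x - 4)*(x + 3)^2*(x^2 + x - 12) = (x - 4)*(x - 3)*(x + 3)^2*(x + 4)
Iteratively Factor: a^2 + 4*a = (a + 4)*(a)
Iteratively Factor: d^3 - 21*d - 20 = (d + 1)*(d^2 - d - 20) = (d + 1)*(d + 4)*(d - 5)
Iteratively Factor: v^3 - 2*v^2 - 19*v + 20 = (v - 5)*(v^2 + 3*v - 4) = (v - 5)*(v - 1)*(v + 4)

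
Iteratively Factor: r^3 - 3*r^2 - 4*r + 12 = (r - 2)*(r^2 - r - 6) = (r - 2)*(r + 2)*(r - 3)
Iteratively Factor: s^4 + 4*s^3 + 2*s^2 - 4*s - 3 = (s + 1)*(s^3 + 3*s^2 - s - 3) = (s + 1)*(s + 3)*(s^2 - 1) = (s - 1)*(s + 1)*(s + 3)*(s + 1)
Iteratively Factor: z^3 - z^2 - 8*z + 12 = (z + 3)*(z^2 - 4*z + 4) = (z - 2)*(z + 3)*(z - 2)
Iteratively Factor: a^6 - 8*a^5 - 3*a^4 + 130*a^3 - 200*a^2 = (a + 4)*(a^5 - 12*a^4 + 45*a^3 - 50*a^2) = (a - 5)*(a + 4)*(a^4 - 7*a^3 + 10*a^2) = (a - 5)*(a - 2)*(a + 4)*(a^3 - 5*a^2) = a*(a - 5)*(a - 2)*(a + 4)*(a^2 - 5*a) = a^2*(a - 5)*(a - 2)*(a + 4)*(a - 5)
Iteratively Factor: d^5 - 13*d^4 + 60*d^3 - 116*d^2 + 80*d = (d - 5)*(d^4 - 8*d^3 + 20*d^2 - 16*d) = d*(d - 5)*(d^3 - 8*d^2 + 20*d - 16) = d*(d - 5)*(d - 4)*(d^2 - 4*d + 4) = d*(d - 5)*(d - 4)*(d - 2)*(d - 2)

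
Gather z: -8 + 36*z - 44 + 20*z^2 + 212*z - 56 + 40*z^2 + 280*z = 60*z^2 + 528*z - 108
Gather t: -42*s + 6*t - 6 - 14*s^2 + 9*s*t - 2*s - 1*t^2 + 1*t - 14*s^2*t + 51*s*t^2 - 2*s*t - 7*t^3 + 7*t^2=-14*s^2 - 44*s - 7*t^3 + t^2*(51*s + 6) + t*(-14*s^2 + 7*s + 7) - 6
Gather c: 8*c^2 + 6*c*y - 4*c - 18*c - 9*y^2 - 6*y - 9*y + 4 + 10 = 8*c^2 + c*(6*y - 22) - 9*y^2 - 15*y + 14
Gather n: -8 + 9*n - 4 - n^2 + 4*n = -n^2 + 13*n - 12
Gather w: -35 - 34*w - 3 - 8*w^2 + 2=-8*w^2 - 34*w - 36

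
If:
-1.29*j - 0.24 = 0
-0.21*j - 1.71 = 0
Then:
No Solution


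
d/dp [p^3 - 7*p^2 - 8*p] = 3*p^2 - 14*p - 8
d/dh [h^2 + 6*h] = 2*h + 6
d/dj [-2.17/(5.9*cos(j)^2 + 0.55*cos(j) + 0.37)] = -(25.606*cos(j) + 1.1935)*sin(j)/(5.9*cos(j)^2 + 0.55*cos(j) + 0.37)^2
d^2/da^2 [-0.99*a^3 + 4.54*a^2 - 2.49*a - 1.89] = 9.08 - 5.94*a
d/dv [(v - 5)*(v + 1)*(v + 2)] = 3*v^2 - 4*v - 13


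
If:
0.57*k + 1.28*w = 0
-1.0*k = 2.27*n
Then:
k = -2.24561403508772*w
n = 0.989257284179612*w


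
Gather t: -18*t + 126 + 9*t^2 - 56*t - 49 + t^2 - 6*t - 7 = 10*t^2 - 80*t + 70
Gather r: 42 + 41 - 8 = 75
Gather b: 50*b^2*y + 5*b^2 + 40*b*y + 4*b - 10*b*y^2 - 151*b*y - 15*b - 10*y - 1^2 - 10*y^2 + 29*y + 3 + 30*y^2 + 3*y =b^2*(50*y + 5) + b*(-10*y^2 - 111*y - 11) + 20*y^2 + 22*y + 2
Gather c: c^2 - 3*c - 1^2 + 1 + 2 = c^2 - 3*c + 2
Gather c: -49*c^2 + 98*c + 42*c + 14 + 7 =-49*c^2 + 140*c + 21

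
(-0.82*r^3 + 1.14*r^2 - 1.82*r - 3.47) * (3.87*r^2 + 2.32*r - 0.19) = -3.1734*r^5 + 2.5094*r^4 - 4.2428*r^3 - 17.8679*r^2 - 7.7046*r + 0.6593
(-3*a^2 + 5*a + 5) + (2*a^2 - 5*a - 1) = 4 - a^2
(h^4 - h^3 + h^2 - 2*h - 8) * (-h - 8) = -h^5 - 7*h^4 + 7*h^3 - 6*h^2 + 24*h + 64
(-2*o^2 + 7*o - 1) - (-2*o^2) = 7*o - 1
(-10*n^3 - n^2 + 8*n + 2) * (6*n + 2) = -60*n^4 - 26*n^3 + 46*n^2 + 28*n + 4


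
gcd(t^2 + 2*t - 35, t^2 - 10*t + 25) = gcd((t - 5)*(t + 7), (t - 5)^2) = t - 5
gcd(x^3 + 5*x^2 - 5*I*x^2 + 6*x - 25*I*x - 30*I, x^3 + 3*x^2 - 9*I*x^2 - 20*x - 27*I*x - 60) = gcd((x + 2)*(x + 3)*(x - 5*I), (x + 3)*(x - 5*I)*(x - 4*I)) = x^2 + x*(3 - 5*I) - 15*I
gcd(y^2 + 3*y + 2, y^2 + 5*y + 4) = y + 1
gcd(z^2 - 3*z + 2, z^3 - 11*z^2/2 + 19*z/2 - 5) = z^2 - 3*z + 2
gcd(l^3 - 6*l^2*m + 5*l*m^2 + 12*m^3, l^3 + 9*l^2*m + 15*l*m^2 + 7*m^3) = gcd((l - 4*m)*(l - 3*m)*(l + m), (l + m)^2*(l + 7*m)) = l + m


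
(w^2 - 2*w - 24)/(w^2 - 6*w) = (w + 4)/w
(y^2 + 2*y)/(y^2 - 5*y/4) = 4*(y + 2)/(4*y - 5)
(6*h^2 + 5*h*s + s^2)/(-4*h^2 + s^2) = (3*h + s)/(-2*h + s)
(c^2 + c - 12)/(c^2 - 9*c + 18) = (c + 4)/(c - 6)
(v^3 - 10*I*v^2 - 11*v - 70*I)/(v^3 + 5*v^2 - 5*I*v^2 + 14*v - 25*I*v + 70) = (v - 5*I)/(v + 5)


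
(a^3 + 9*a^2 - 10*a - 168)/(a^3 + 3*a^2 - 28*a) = (a + 6)/a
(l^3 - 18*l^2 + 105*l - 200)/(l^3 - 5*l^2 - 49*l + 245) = (l^2 - 13*l + 40)/(l^2 - 49)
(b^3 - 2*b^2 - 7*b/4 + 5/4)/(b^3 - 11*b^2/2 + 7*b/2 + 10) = (b - 1/2)/(b - 4)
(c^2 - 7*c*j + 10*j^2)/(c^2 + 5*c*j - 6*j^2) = (c^2 - 7*c*j + 10*j^2)/(c^2 + 5*c*j - 6*j^2)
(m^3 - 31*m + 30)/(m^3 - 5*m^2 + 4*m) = (m^2 + m - 30)/(m*(m - 4))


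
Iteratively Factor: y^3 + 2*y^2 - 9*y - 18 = (y + 3)*(y^2 - y - 6) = (y - 3)*(y + 3)*(y + 2)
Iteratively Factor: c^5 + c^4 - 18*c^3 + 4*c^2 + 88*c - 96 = (c + 4)*(c^4 - 3*c^3 - 6*c^2 + 28*c - 24) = (c - 2)*(c + 4)*(c^3 - c^2 - 8*c + 12) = (c - 2)^2*(c + 4)*(c^2 + c - 6) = (c - 2)^2*(c + 3)*(c + 4)*(c - 2)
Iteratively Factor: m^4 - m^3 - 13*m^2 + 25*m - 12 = (m - 1)*(m^3 - 13*m + 12) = (m - 3)*(m - 1)*(m^2 + 3*m - 4) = (m - 3)*(m - 1)^2*(m + 4)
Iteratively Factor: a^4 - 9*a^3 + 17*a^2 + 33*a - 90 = (a - 3)*(a^3 - 6*a^2 - a + 30) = (a - 3)^2*(a^2 - 3*a - 10) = (a - 5)*(a - 3)^2*(a + 2)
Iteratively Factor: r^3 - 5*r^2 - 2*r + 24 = (r - 3)*(r^2 - 2*r - 8) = (r - 4)*(r - 3)*(r + 2)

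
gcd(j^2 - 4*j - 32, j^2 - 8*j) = j - 8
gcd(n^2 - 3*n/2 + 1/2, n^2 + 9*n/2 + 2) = 1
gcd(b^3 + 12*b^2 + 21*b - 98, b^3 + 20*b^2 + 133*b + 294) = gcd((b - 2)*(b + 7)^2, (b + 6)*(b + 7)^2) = b^2 + 14*b + 49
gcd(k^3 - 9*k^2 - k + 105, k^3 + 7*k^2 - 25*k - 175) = k - 5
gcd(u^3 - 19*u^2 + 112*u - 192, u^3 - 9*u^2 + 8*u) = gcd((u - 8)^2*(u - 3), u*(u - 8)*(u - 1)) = u - 8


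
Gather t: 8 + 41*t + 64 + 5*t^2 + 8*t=5*t^2 + 49*t + 72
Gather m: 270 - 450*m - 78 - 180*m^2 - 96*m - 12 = -180*m^2 - 546*m + 180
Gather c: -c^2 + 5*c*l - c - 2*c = -c^2 + c*(5*l - 3)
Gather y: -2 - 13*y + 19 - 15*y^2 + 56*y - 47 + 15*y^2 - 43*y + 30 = 0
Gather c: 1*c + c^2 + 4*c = c^2 + 5*c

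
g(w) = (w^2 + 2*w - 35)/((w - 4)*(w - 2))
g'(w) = (2*w + 2)/((w - 4)*(w - 2)) - (w^2 + 2*w - 35)/((w - 4)*(w - 2)^2) - (w^2 + 2*w - 35)/((w - 4)^2*(w - 2)) = 2*(-4*w^2 + 43*w - 97)/(w^4 - 12*w^3 + 52*w^2 - 96*w + 64)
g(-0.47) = -3.24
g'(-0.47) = -1.94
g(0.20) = -5.05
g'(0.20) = -3.79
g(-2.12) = -1.38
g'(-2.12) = -0.65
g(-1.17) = -2.19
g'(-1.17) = -1.14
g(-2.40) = -1.21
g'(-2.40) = -0.56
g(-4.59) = -0.41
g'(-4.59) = -0.24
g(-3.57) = -0.70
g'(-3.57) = -0.34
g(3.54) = 21.72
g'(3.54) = 20.30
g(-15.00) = 0.50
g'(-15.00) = -0.03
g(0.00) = -4.38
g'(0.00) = -3.03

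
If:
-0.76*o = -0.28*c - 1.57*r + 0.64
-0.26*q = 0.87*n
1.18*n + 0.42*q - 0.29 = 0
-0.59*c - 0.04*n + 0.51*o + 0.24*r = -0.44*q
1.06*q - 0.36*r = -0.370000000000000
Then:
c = 47.86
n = -1.29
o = 45.10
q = 4.31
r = 13.70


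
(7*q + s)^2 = 49*q^2 + 14*q*s + s^2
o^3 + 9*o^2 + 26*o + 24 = (o + 2)*(o + 3)*(o + 4)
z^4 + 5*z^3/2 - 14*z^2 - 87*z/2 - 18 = (z - 4)*(z + 1/2)*(z + 3)^2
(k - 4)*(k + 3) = k^2 - k - 12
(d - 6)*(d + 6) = d^2 - 36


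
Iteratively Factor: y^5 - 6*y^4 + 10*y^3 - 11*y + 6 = (y - 1)*(y^4 - 5*y^3 + 5*y^2 + 5*y - 6) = (y - 3)*(y - 1)*(y^3 - 2*y^2 - y + 2) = (y - 3)*(y - 2)*(y - 1)*(y^2 - 1) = (y - 3)*(y - 2)*(y - 1)^2*(y + 1)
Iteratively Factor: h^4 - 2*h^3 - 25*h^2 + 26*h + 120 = (h - 3)*(h^3 + h^2 - 22*h - 40) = (h - 5)*(h - 3)*(h^2 + 6*h + 8) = (h - 5)*(h - 3)*(h + 4)*(h + 2)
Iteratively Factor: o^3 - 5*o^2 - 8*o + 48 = (o + 3)*(o^2 - 8*o + 16) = (o - 4)*(o + 3)*(o - 4)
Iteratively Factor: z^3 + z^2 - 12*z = (z - 3)*(z^2 + 4*z) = z*(z - 3)*(z + 4)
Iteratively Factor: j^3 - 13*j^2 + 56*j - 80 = (j - 4)*(j^2 - 9*j + 20) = (j - 4)^2*(j - 5)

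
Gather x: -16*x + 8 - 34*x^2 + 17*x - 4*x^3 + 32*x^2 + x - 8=-4*x^3 - 2*x^2 + 2*x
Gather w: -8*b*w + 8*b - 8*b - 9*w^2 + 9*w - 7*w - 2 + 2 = -9*w^2 + w*(2 - 8*b)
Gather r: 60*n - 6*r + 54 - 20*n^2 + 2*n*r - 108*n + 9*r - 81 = -20*n^2 - 48*n + r*(2*n + 3) - 27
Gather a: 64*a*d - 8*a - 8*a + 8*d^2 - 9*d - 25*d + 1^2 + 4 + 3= a*(64*d - 16) + 8*d^2 - 34*d + 8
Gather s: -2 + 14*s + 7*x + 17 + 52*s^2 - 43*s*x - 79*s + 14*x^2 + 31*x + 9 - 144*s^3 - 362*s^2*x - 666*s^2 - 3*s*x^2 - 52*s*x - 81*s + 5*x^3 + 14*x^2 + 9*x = -144*s^3 + s^2*(-362*x - 614) + s*(-3*x^2 - 95*x - 146) + 5*x^3 + 28*x^2 + 47*x + 24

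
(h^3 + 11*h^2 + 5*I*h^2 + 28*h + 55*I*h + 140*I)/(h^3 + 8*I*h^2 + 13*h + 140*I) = (h^2 + 11*h + 28)/(h^2 + 3*I*h + 28)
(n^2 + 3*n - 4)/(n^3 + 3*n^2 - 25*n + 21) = (n + 4)/(n^2 + 4*n - 21)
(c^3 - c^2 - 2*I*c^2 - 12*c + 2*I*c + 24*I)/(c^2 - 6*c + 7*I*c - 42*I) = (c^3 - c^2*(1 + 2*I) + 2*c*(-6 + I) + 24*I)/(c^2 + c*(-6 + 7*I) - 42*I)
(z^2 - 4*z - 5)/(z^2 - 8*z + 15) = (z + 1)/(z - 3)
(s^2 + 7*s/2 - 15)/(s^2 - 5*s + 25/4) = 2*(s + 6)/(2*s - 5)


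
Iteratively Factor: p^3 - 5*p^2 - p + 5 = (p - 1)*(p^2 - 4*p - 5) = (p - 1)*(p + 1)*(p - 5)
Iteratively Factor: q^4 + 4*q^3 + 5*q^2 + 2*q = (q + 1)*(q^3 + 3*q^2 + 2*q) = q*(q + 1)*(q^2 + 3*q + 2) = q*(q + 1)^2*(q + 2)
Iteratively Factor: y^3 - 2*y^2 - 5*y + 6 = (y - 1)*(y^2 - y - 6) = (y - 1)*(y + 2)*(y - 3)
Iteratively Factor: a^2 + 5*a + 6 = (a + 2)*(a + 3)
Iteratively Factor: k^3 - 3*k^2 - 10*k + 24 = (k - 2)*(k^2 - k - 12) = (k - 4)*(k - 2)*(k + 3)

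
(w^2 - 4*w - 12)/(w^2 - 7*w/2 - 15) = 2*(w + 2)/(2*w + 5)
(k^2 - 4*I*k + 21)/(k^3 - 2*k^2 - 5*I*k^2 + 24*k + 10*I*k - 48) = (k - 7*I)/(k^2 + k*(-2 - 8*I) + 16*I)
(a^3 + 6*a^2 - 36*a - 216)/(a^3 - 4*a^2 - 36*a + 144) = (a + 6)/(a - 4)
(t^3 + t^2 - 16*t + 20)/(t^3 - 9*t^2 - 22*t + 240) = (t^2 - 4*t + 4)/(t^2 - 14*t + 48)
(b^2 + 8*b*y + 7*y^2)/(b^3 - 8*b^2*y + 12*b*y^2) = (b^2 + 8*b*y + 7*y^2)/(b*(b^2 - 8*b*y + 12*y^2))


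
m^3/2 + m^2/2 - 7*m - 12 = (m/2 + 1)*(m - 4)*(m + 3)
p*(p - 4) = p^2 - 4*p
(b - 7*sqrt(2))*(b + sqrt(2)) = b^2 - 6*sqrt(2)*b - 14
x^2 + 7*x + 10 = (x + 2)*(x + 5)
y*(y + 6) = y^2 + 6*y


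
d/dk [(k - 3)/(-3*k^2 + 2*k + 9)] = 3*(k^2 - 6*k + 5)/(9*k^4 - 12*k^3 - 50*k^2 + 36*k + 81)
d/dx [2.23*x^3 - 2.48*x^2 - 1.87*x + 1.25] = 6.69*x^2 - 4.96*x - 1.87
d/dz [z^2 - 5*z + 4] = 2*z - 5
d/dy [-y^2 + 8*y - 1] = 8 - 2*y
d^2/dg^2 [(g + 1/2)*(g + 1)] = 2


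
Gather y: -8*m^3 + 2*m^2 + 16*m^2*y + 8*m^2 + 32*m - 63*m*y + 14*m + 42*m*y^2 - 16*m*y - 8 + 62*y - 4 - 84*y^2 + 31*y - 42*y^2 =-8*m^3 + 10*m^2 + 46*m + y^2*(42*m - 126) + y*(16*m^2 - 79*m + 93) - 12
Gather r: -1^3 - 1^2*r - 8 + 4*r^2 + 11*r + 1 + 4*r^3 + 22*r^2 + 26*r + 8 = 4*r^3 + 26*r^2 + 36*r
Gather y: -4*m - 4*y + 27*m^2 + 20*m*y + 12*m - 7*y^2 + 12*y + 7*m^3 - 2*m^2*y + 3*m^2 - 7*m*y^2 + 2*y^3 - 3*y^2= 7*m^3 + 30*m^2 + 8*m + 2*y^3 + y^2*(-7*m - 10) + y*(-2*m^2 + 20*m + 8)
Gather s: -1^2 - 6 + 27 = 20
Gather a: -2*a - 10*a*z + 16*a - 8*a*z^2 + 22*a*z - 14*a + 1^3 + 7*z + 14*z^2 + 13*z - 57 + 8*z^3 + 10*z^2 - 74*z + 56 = a*(-8*z^2 + 12*z) + 8*z^3 + 24*z^2 - 54*z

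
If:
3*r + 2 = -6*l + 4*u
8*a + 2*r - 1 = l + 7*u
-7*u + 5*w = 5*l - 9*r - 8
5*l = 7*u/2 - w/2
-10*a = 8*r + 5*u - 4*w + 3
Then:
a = 1519/8461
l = -446/8461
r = -6398/8461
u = -1237/8461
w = -4199/8461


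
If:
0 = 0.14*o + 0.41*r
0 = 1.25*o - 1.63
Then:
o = 1.30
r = -0.45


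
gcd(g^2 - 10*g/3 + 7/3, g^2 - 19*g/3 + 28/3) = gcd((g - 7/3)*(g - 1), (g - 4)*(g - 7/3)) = g - 7/3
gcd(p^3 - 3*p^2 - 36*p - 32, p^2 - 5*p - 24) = p - 8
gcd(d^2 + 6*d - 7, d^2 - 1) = d - 1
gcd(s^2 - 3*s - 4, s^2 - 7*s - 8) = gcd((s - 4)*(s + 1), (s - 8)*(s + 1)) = s + 1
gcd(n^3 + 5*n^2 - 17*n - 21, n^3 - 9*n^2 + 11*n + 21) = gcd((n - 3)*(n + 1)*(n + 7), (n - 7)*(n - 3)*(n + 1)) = n^2 - 2*n - 3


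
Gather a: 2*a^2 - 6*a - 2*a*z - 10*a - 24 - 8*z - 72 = 2*a^2 + a*(-2*z - 16) - 8*z - 96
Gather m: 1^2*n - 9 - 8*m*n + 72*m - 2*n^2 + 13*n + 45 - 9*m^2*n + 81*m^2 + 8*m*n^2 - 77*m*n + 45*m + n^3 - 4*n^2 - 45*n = m^2*(81 - 9*n) + m*(8*n^2 - 85*n + 117) + n^3 - 6*n^2 - 31*n + 36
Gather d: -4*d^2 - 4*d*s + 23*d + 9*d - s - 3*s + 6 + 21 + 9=-4*d^2 + d*(32 - 4*s) - 4*s + 36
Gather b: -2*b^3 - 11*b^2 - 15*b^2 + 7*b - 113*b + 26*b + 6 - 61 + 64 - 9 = -2*b^3 - 26*b^2 - 80*b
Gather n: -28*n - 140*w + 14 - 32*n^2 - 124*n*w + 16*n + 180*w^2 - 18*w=-32*n^2 + n*(-124*w - 12) + 180*w^2 - 158*w + 14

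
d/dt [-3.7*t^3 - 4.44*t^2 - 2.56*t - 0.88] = -11.1*t^2 - 8.88*t - 2.56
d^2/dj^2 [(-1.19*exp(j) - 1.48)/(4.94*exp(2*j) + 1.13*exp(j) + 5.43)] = (-29.040284*exp(4*j) - 137.826494*exp(3*j) + 166.73982*exp(2*j) + 164.211173*exp(j) - 26.005899)*exp(j)/(120.553784*exp(6*j) + 82.728204*exp(5*j) + 416.458302*exp(4*j) + 183.310973*exp(3*j) + 457.766919*exp(2*j) + 99.953811*exp(j) + 160.103007)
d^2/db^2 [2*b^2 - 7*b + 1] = 4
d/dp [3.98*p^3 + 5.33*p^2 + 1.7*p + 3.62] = 11.94*p^2 + 10.66*p + 1.7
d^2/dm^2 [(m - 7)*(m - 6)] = 2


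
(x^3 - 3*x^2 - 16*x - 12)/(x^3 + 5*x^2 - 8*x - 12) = (x^2 - 4*x - 12)/(x^2 + 4*x - 12)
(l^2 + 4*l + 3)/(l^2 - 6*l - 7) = (l + 3)/(l - 7)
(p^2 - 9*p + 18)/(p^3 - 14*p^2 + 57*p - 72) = (p - 6)/(p^2 - 11*p + 24)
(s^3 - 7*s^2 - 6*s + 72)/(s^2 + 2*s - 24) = (s^2 - 3*s - 18)/(s + 6)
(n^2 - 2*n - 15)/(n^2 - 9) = (n - 5)/(n - 3)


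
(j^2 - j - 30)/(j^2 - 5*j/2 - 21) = 2*(j + 5)/(2*j + 7)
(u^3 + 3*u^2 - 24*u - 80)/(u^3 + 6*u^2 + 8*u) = (u^2 - u - 20)/(u*(u + 2))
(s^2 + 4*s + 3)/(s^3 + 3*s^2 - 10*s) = (s^2 + 4*s + 3)/(s*(s^2 + 3*s - 10))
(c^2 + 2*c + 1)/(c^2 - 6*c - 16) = (c^2 + 2*c + 1)/(c^2 - 6*c - 16)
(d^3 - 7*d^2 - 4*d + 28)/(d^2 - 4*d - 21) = (d^2 - 4)/(d + 3)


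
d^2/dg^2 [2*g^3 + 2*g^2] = 12*g + 4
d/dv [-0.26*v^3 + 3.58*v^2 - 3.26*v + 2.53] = -0.78*v^2 + 7.16*v - 3.26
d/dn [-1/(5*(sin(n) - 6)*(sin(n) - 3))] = (2*sin(n) - 9)*cos(n)/(5*(sin(n) - 6)^2*(sin(n) - 3)^2)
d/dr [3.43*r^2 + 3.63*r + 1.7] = 6.86*r + 3.63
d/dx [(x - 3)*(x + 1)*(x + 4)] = 3*x^2 + 4*x - 11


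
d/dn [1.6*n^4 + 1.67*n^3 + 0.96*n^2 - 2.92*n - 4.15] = 6.4*n^3 + 5.01*n^2 + 1.92*n - 2.92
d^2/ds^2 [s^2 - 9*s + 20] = 2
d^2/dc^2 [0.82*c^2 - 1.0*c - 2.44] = 1.64000000000000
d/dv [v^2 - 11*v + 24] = 2*v - 11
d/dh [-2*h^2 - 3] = -4*h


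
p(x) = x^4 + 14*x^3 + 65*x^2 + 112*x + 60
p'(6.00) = 3268.00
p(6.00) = 7392.00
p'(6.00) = 3268.00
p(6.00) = 7392.00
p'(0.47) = 182.79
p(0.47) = 128.50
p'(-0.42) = 64.51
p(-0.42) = 23.42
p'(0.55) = 196.87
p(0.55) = 143.68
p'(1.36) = 376.55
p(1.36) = 371.18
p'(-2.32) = -13.49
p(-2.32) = 4.17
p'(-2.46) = -13.18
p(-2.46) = 6.04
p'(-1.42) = 0.64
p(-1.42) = -3.99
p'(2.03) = 582.44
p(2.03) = 689.32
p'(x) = 4*x^3 + 42*x^2 + 130*x + 112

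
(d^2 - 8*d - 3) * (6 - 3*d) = -3*d^3 + 30*d^2 - 39*d - 18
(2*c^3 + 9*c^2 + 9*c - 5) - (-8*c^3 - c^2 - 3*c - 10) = 10*c^3 + 10*c^2 + 12*c + 5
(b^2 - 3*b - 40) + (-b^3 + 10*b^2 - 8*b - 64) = -b^3 + 11*b^2 - 11*b - 104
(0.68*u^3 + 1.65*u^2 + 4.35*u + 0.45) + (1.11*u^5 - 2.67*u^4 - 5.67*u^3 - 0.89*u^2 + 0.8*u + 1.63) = 1.11*u^5 - 2.67*u^4 - 4.99*u^3 + 0.76*u^2 + 5.15*u + 2.08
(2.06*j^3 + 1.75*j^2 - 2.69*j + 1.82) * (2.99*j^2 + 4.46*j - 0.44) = 6.1594*j^5 + 14.4201*j^4 - 1.1445*j^3 - 7.3256*j^2 + 9.3008*j - 0.8008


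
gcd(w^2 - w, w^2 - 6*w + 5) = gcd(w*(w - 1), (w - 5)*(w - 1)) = w - 1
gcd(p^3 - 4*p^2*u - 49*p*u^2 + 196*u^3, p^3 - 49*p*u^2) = p^2 - 49*u^2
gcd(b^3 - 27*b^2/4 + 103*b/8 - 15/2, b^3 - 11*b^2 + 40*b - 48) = b - 4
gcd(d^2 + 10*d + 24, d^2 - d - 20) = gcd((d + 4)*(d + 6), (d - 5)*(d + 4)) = d + 4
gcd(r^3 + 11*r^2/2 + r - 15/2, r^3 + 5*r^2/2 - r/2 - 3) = r^2 + r/2 - 3/2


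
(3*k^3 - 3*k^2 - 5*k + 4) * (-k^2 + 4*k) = -3*k^5 + 15*k^4 - 7*k^3 - 24*k^2 + 16*k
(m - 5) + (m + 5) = 2*m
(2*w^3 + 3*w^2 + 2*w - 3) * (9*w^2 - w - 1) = 18*w^5 + 25*w^4 + 13*w^3 - 32*w^2 + w + 3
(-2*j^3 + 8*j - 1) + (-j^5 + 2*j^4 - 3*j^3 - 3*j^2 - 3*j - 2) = -j^5 + 2*j^4 - 5*j^3 - 3*j^2 + 5*j - 3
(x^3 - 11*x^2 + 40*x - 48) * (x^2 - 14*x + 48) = x^5 - 25*x^4 + 242*x^3 - 1136*x^2 + 2592*x - 2304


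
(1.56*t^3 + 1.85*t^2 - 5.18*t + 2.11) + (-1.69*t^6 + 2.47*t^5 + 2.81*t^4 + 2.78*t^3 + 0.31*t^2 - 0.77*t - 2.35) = -1.69*t^6 + 2.47*t^5 + 2.81*t^4 + 4.34*t^3 + 2.16*t^2 - 5.95*t - 0.24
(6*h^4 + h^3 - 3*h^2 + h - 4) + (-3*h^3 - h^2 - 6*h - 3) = 6*h^4 - 2*h^3 - 4*h^2 - 5*h - 7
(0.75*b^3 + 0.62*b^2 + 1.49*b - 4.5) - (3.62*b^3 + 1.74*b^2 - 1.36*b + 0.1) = -2.87*b^3 - 1.12*b^2 + 2.85*b - 4.6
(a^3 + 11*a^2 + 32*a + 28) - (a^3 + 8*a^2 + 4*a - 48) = 3*a^2 + 28*a + 76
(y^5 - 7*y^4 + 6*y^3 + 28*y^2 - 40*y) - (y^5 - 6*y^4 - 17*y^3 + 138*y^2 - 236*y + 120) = -y^4 + 23*y^3 - 110*y^2 + 196*y - 120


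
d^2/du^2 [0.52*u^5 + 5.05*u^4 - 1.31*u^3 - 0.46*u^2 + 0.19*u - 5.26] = 10.4*u^3 + 60.6*u^2 - 7.86*u - 0.92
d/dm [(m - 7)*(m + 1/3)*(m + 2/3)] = 3*m^2 - 12*m - 61/9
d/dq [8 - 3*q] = -3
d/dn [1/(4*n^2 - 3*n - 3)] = (3 - 8*n)/(-4*n^2 + 3*n + 3)^2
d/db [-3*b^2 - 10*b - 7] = -6*b - 10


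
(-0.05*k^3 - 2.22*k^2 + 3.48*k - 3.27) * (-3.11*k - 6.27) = 0.1555*k^4 + 7.2177*k^3 + 3.0966*k^2 - 11.6499*k + 20.5029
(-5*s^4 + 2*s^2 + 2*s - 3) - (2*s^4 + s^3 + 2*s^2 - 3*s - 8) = -7*s^4 - s^3 + 5*s + 5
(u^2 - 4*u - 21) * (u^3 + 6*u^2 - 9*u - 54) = u^5 + 2*u^4 - 54*u^3 - 144*u^2 + 405*u + 1134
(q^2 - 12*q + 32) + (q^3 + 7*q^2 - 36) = q^3 + 8*q^2 - 12*q - 4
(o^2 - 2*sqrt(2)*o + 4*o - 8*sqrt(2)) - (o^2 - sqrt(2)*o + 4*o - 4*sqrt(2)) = -sqrt(2)*o - 4*sqrt(2)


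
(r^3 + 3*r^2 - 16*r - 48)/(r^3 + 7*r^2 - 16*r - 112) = (r + 3)/(r + 7)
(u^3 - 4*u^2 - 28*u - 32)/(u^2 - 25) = (u^3 - 4*u^2 - 28*u - 32)/(u^2 - 25)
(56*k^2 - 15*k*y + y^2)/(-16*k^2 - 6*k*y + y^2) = (-7*k + y)/(2*k + y)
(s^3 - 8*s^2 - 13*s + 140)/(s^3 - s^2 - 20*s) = (s - 7)/s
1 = 1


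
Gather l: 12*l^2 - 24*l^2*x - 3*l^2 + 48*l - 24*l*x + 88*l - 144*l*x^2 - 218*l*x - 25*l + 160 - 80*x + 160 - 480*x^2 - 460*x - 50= l^2*(9 - 24*x) + l*(-144*x^2 - 242*x + 111) - 480*x^2 - 540*x + 270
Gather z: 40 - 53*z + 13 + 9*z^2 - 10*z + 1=9*z^2 - 63*z + 54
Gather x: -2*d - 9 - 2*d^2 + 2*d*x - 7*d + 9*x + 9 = -2*d^2 - 9*d + x*(2*d + 9)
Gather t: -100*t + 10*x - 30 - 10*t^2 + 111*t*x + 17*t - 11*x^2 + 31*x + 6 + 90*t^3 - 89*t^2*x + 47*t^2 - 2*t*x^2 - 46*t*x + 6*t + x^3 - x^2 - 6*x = 90*t^3 + t^2*(37 - 89*x) + t*(-2*x^2 + 65*x - 77) + x^3 - 12*x^2 + 35*x - 24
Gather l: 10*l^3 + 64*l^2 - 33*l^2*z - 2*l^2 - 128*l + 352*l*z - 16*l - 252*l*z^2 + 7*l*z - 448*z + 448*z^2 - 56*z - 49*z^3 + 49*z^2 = 10*l^3 + l^2*(62 - 33*z) + l*(-252*z^2 + 359*z - 144) - 49*z^3 + 497*z^2 - 504*z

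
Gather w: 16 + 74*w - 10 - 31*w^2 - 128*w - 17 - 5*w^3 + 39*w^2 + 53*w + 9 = -5*w^3 + 8*w^2 - w - 2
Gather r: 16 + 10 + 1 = 27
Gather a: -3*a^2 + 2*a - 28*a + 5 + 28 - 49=-3*a^2 - 26*a - 16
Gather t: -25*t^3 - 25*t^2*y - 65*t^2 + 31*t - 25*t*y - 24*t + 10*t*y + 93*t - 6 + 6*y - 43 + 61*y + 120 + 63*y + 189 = -25*t^3 + t^2*(-25*y - 65) + t*(100 - 15*y) + 130*y + 260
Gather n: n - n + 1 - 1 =0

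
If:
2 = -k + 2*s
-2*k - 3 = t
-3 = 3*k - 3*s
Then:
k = 0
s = 1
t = -3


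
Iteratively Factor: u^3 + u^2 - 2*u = (u - 1)*(u^2 + 2*u) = (u - 1)*(u + 2)*(u)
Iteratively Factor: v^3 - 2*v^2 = (v)*(v^2 - 2*v) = v*(v - 2)*(v)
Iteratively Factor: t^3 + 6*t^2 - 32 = (t - 2)*(t^2 + 8*t + 16) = (t - 2)*(t + 4)*(t + 4)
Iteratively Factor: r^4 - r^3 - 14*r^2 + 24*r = (r + 4)*(r^3 - 5*r^2 + 6*r) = r*(r + 4)*(r^2 - 5*r + 6) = r*(r - 2)*(r + 4)*(r - 3)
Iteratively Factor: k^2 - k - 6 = (k - 3)*(k + 2)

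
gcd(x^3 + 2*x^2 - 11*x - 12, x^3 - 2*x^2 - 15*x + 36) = x^2 + x - 12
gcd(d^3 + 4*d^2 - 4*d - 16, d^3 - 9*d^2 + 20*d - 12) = d - 2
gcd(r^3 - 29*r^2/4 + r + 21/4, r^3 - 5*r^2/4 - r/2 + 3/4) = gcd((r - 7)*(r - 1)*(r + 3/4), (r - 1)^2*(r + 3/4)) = r^2 - r/4 - 3/4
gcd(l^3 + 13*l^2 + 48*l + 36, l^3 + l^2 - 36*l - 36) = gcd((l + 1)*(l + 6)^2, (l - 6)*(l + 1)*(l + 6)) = l^2 + 7*l + 6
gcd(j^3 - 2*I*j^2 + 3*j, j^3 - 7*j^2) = j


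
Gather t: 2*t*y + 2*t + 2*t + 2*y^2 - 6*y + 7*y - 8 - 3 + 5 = t*(2*y + 4) + 2*y^2 + y - 6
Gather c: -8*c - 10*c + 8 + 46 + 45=99 - 18*c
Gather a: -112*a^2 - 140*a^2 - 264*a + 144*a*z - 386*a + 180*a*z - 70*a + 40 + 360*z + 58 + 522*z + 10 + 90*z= -252*a^2 + a*(324*z - 720) + 972*z + 108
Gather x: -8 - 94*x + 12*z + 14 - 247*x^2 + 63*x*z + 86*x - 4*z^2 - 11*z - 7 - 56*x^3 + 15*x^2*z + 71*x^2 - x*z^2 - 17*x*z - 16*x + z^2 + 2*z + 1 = -56*x^3 + x^2*(15*z - 176) + x*(-z^2 + 46*z - 24) - 3*z^2 + 3*z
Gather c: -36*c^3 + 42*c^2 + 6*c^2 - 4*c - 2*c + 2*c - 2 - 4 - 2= -36*c^3 + 48*c^2 - 4*c - 8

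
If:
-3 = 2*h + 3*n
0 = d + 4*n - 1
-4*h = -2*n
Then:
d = 4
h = -3/8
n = -3/4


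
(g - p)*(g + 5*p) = g^2 + 4*g*p - 5*p^2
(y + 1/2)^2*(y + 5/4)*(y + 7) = y^4 + 37*y^3/4 + 69*y^2/4 + 173*y/16 + 35/16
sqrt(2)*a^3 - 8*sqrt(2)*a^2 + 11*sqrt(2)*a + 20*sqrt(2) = (a - 5)*(a - 4)*(sqrt(2)*a + sqrt(2))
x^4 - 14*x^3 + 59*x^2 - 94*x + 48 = (x - 8)*(x - 3)*(x - 2)*(x - 1)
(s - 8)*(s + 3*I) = s^2 - 8*s + 3*I*s - 24*I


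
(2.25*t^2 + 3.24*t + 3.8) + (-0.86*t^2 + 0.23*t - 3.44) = 1.39*t^2 + 3.47*t + 0.36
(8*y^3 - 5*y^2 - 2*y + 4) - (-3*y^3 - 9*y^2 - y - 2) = 11*y^3 + 4*y^2 - y + 6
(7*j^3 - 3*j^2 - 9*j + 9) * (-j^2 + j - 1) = -7*j^5 + 10*j^4 - j^3 - 15*j^2 + 18*j - 9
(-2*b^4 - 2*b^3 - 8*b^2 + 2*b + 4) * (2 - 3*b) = 6*b^5 + 2*b^4 + 20*b^3 - 22*b^2 - 8*b + 8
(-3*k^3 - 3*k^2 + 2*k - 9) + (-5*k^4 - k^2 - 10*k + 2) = -5*k^4 - 3*k^3 - 4*k^2 - 8*k - 7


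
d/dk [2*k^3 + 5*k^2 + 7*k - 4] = 6*k^2 + 10*k + 7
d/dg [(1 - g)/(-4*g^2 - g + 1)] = (4*g^2 + g - (g - 1)*(8*g + 1) - 1)/(4*g^2 + g - 1)^2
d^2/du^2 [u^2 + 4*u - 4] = 2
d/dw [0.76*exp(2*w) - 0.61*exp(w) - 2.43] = (1.52*exp(w) - 0.61)*exp(w)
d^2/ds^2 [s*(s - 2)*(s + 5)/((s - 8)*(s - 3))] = 48*(5*s^3 - 42*s^2 + 102*s - 38)/(s^6 - 33*s^5 + 435*s^4 - 2915*s^3 + 10440*s^2 - 19008*s + 13824)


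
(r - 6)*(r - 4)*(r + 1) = r^3 - 9*r^2 + 14*r + 24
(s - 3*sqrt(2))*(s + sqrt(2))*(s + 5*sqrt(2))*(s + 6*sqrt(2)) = s^4 + 9*sqrt(2)*s^3 + 10*s^2 - 186*sqrt(2)*s - 360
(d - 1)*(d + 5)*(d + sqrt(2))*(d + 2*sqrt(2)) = d^4 + 4*d^3 + 3*sqrt(2)*d^3 - d^2 + 12*sqrt(2)*d^2 - 15*sqrt(2)*d + 16*d - 20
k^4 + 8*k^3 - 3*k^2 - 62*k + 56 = (k - 2)*(k - 1)*(k + 4)*(k + 7)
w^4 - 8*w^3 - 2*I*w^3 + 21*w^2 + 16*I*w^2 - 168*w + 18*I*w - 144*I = (w - 8)*(w - 6*I)*(w + I)*(w + 3*I)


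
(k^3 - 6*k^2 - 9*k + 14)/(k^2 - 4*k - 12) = (k^2 - 8*k + 7)/(k - 6)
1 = 1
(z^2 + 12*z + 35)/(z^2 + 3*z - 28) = (z + 5)/(z - 4)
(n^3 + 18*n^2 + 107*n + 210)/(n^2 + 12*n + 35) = n + 6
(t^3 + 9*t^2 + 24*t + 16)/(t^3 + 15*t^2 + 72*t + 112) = (t + 1)/(t + 7)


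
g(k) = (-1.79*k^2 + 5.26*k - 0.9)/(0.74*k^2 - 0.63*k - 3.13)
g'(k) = (0.63 - 1.48*k)*(-1.79*k^2 + 5.26*k - 0.9)/(0.74*k^2 - 0.63*k - 3.13)^2 + (5.26 - 3.58*k)/(0.74*k^2 - 0.63*k - 3.13)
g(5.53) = -1.66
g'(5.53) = -0.13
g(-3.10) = -5.80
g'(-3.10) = -2.34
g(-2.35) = -9.50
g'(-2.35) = -10.40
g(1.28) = -1.06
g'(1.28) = -0.74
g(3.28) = -1.05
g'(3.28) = -0.74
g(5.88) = -1.70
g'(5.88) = -0.11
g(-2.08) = -14.17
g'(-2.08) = -28.84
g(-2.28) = -10.31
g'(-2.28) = -12.94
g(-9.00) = -3.09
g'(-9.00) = -0.09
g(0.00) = 0.29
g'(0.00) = -1.74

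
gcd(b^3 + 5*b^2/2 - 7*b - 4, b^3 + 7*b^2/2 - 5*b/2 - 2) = b^2 + 9*b/2 + 2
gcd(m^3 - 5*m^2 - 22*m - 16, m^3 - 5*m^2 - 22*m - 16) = m^3 - 5*m^2 - 22*m - 16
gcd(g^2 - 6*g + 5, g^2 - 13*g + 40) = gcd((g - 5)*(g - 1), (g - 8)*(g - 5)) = g - 5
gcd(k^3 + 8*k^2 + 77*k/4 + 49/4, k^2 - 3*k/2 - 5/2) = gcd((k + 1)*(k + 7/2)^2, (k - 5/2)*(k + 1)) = k + 1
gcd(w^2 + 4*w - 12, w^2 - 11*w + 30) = 1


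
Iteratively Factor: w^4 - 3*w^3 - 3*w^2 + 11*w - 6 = (w - 1)*(w^3 - 2*w^2 - 5*w + 6) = (w - 1)^2*(w^2 - w - 6) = (w - 1)^2*(w + 2)*(w - 3)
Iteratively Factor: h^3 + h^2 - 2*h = (h + 2)*(h^2 - h) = (h - 1)*(h + 2)*(h)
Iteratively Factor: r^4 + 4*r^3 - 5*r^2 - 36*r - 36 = (r + 3)*(r^3 + r^2 - 8*r - 12) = (r - 3)*(r + 3)*(r^2 + 4*r + 4) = (r - 3)*(r + 2)*(r + 3)*(r + 2)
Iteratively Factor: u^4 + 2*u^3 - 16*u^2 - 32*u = (u)*(u^3 + 2*u^2 - 16*u - 32) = u*(u - 4)*(u^2 + 6*u + 8) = u*(u - 4)*(u + 2)*(u + 4)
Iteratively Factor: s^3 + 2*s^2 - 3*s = (s - 1)*(s^2 + 3*s) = (s - 1)*(s + 3)*(s)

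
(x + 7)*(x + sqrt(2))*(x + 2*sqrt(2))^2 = x^4 + 7*x^3 + 5*sqrt(2)*x^3 + 16*x^2 + 35*sqrt(2)*x^2 + 8*sqrt(2)*x + 112*x + 56*sqrt(2)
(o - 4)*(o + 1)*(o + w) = o^3 + o^2*w - 3*o^2 - 3*o*w - 4*o - 4*w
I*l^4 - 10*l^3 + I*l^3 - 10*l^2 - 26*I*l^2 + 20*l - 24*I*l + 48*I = (l + 2)*(l + 4*I)*(l + 6*I)*(I*l - I)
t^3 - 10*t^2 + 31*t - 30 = (t - 5)*(t - 3)*(t - 2)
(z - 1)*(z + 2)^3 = z^4 + 5*z^3 + 6*z^2 - 4*z - 8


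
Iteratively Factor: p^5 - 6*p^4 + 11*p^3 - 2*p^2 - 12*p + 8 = (p - 2)*(p^4 - 4*p^3 + 3*p^2 + 4*p - 4) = (p - 2)^2*(p^3 - 2*p^2 - p + 2) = (p - 2)^2*(p - 1)*(p^2 - p - 2) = (p - 2)^2*(p - 1)*(p + 1)*(p - 2)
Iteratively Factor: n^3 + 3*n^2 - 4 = (n + 2)*(n^2 + n - 2) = (n + 2)^2*(n - 1)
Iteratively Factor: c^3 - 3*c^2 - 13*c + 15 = (c - 1)*(c^2 - 2*c - 15) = (c - 1)*(c + 3)*(c - 5)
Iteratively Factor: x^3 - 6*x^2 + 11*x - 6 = (x - 2)*(x^2 - 4*x + 3) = (x - 2)*(x - 1)*(x - 3)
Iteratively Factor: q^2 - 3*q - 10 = (q - 5)*(q + 2)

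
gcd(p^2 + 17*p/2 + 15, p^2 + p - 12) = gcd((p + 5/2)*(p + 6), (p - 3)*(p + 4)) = 1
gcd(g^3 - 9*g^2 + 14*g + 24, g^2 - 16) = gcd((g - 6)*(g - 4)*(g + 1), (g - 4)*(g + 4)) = g - 4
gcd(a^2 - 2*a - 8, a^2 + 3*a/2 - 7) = 1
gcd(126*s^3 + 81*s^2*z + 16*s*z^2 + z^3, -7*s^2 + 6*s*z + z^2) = 7*s + z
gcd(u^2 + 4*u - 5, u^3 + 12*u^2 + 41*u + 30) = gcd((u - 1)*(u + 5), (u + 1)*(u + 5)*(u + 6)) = u + 5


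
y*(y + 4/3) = y^2 + 4*y/3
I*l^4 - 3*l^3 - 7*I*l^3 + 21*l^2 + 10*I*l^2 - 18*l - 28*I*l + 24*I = (l - 6)*(l - 1)*(l + 4*I)*(I*l + 1)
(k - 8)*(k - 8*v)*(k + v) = k^3 - 7*k^2*v - 8*k^2 - 8*k*v^2 + 56*k*v + 64*v^2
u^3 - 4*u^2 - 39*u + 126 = (u - 7)*(u - 3)*(u + 6)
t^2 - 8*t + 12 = (t - 6)*(t - 2)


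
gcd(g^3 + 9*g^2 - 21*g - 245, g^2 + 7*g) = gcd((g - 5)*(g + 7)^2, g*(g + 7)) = g + 7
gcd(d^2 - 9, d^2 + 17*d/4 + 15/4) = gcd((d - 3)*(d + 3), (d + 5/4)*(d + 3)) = d + 3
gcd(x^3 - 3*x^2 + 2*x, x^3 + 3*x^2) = x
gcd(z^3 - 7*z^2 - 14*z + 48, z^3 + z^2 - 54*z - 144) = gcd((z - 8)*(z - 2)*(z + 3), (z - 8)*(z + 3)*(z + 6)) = z^2 - 5*z - 24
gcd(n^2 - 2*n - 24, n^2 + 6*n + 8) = n + 4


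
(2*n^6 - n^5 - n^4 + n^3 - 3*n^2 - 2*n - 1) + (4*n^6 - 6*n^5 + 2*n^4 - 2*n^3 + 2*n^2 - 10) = 6*n^6 - 7*n^5 + n^4 - n^3 - n^2 - 2*n - 11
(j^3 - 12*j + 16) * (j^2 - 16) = j^5 - 28*j^3 + 16*j^2 + 192*j - 256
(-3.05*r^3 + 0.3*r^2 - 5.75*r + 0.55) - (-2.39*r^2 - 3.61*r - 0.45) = -3.05*r^3 + 2.69*r^2 - 2.14*r + 1.0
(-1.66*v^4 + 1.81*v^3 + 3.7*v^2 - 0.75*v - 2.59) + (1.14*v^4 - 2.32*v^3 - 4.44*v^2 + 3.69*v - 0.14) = -0.52*v^4 - 0.51*v^3 - 0.74*v^2 + 2.94*v - 2.73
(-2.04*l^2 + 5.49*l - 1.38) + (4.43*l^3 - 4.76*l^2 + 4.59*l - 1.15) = 4.43*l^3 - 6.8*l^2 + 10.08*l - 2.53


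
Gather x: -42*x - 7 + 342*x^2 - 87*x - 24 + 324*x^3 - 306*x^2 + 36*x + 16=324*x^3 + 36*x^2 - 93*x - 15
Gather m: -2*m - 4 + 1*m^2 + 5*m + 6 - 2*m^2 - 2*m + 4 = -m^2 + m + 6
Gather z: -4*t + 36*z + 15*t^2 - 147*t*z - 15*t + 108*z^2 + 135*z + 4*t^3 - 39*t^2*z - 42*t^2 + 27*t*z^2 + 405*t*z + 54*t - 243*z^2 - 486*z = 4*t^3 - 27*t^2 + 35*t + z^2*(27*t - 135) + z*(-39*t^2 + 258*t - 315)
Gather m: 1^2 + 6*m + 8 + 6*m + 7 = 12*m + 16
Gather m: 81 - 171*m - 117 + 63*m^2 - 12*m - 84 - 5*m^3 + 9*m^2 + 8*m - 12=-5*m^3 + 72*m^2 - 175*m - 132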